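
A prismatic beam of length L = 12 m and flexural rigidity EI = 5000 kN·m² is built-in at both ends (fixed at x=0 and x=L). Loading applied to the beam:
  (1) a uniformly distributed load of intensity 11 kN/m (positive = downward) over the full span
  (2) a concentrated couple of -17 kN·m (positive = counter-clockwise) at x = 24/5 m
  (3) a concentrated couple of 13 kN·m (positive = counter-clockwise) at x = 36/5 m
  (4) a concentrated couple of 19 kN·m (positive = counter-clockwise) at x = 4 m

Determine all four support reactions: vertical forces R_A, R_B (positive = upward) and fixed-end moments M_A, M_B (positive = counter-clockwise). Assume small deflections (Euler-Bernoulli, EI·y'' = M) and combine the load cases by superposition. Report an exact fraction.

Load 1 — uniform load w=11 kN/m over full span:
  R_A = wL/2 = 11·12/2 = 66 kN
  M_A = wL²/12 = 11·12²/12 = 132 kN·m
  R_B = wL/2 = 11·12/2 = 66 kN
  M_B = -wL²/12 = -11·12²/12 = -132 kN·m
Load 2 — applied couple M₀=-17 kN·m at a=24/5 m (b=L-a=36/5):
  R_A = 6M₀ab/L³ = 6·(-17)·(24/5)·(36/5)/12³ = -51/25 kN
  M_A = M₀b(2a-b)/L² = (-17)·(36/5)·(2·(24/5)-(36/5))/12² = -51/25 kN·m
  R_B = -6M₀ab/L³ = -6·(-17)·(24/5)·(36/5)/12³ = 51/25 kN
  M_B = M₀a(2b-a)/L² = (-17)·(24/5)·(2·(36/5)-(24/5))/12² = -136/25 kN·m
Load 3 — applied couple M₀=13 kN·m at a=36/5 m (b=L-a=24/5):
  R_A = 6M₀ab/L³ = 6·13·(36/5)·(24/5)/12³ = 39/25 kN
  M_A = M₀b(2a-b)/L² = 13·(24/5)·(2·(36/5)-(24/5))/12² = 104/25 kN·m
  R_B = -6M₀ab/L³ = -6·13·(36/5)·(24/5)/12³ = -39/25 kN
  M_B = M₀a(2b-a)/L² = 13·(36/5)·(2·(24/5)-(36/5))/12² = 39/25 kN·m
Load 4 — applied couple M₀=19 kN·m at a=4 m (b=L-a=8):
  R_A = 6M₀ab/L³ = 6·19·4·8/12³ = 19/9 kN
  M_A = M₀b(2a-b)/L² = 19·8·(2·4-8)/12² = 0 kN·m
  R_B = -6M₀ab/L³ = -6·19·4·8/12³ = -19/9 kN
  M_B = M₀a(2b-a)/L² = 19·4·(2·8-4)/12² = 19/3 kN·m
Superposition: R_A = 15217/225 kN, M_A = 3353/25 kN·m, R_B = 14483/225 kN, M_B = -9716/75 kN·m

R_A = 15217/225 kN, M_A = 3353/25 kN·m, R_B = 14483/225 kN, M_B = -9716/75 kN·m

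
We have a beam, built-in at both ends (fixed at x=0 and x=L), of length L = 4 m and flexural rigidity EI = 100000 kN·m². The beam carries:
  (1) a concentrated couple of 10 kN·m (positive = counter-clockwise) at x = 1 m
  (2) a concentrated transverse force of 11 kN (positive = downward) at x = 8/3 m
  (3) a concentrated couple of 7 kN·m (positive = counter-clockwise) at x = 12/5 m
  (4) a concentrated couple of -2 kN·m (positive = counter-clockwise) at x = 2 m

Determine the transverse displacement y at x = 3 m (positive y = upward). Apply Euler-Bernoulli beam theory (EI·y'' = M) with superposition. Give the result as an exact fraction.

Load 1 — applied couple M₀=10 kN·m at a=1 m (b=L-a=3):
  y_1 = (R_Ax³/6 - M_Ax²/2 - M₀(x-a)²/2)/EI  [x>a] with R_A=45/16, M_A=-15/8 = ((45/16)·3³/6 - (-15/8)·3²/2 - 10·(3-1)²/2)/100000 = 7/640000 m
Load 2 — point force P=11 kN at a=8/3 m (b=L-a=4/3):
  y_2 = -Pa²(L-x)²(3bL-(3b+a)(L-x))/(6L³EI)  [x>a] = -11·(8/3)²·(4-3)²·(3·(4/3)·4-(3·(4/3)+(8/3))·(4-3))/(6·4³·100000) = -77/4050000 m
Load 3 — applied couple M₀=7 kN·m at a=12/5 m (b=L-a=8/5):
  y_3 = (R_Ax³/6 - M_Ax²/2 - M₀(x-a)²/2)/EI  [x>a] with R_A=63/25, M_A=56/25 = ((63/25)·3³/6 - (56/25)·3²/2 - 7·(3-(12/5))²/2)/100000 = 0 m
Load 4 — applied couple M₀=-2 kN·m at a=2 m (b=L-a=2):
  y_4 = (R_Ax³/6 - M_Ax²/2 - M₀(x-a)²/2)/EI  [x>a] with R_A=-3/4, M_A=-1/2 = ((-3/4)·3³/6 - (-1/2)·3²/2 - (-2)·(3-2)²/2)/100000 = -1/800000 m
Superposition: y = Σ y_i = -2417/259200000 m ≈ -0.000009 m

y(3) = -2417/259200000 m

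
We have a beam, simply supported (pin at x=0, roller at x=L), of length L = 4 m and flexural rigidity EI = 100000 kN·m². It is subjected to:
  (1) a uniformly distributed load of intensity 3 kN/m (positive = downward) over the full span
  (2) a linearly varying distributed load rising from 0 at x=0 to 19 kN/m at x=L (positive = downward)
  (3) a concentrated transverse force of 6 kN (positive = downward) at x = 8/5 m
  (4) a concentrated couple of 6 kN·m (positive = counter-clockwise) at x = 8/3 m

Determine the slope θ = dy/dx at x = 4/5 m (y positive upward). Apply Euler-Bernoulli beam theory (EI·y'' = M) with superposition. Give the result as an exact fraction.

θ(4/5) = -46669/140625000 rad

Load 1 — uniform load w=3 kN/m over full span:
  θ_1 = -w(L³-6Lx²+4x³)/(24EI) = -3·(4³-6·4·(4/5)²+4·(4/5)³)/(24·100000) = -99/1562500 rad
Load 2 — triangular load w₀=19 kN/m (0→w₀ over full span):
  θ_2 = -w₀(7L⁴-30L²x²+15x⁴)/(360LEI) = -19·(7·4⁴-30·4²·(4/5)²+15·(4/5)⁴)/(360·4·100000) = -3458/17578125 rad
Load 3 — point force P=6 kN at a=8/5 m (b=L-a=12/5):
  θ_3 = -Pb(L²-b²-3x²)/(6LEI)  [x≤a] = -6·(12/5)·(4²-(12/5)²-3·(4/5)²)/(6·4·100000) = -39/781250 rad
Load 4 — applied couple M₀=6 kN·m at a=8/3 m (b=L-a=4/3):
  θ_4 = (M₀x²/(2L)+C₁)/EI  [x≤a] with C₁=M₀(3b²-L²)/(6L)=-8/3 = (6·(4/5)²/(2·4)+(-8/3))/100000 = -41/1875000 rad
Superposition: θ = Σ θ_i = -46669/140625000 rad ≈ -0.000332 rad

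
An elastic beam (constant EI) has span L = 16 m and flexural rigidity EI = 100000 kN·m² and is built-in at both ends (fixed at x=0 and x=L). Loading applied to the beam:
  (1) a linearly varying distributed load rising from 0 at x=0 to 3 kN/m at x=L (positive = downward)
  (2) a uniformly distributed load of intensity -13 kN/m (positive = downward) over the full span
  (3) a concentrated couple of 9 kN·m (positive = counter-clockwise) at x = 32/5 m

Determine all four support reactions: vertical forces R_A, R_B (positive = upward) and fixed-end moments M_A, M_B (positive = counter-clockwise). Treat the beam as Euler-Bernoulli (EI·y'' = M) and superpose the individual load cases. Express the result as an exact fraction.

R_A = -9599/100 kN, M_A = -18799/75 kN·m, R_B = -8801/100 kN, M_B = 18136/75 kN·m

Load 1 — triangular load w₀=3 kN/m (0→w₀ over full span):
  R_A = 3w₀L/20 = 3·3·16/20 = 36/5 kN
  M_A = w₀L²/30 = 3·16²/30 = 128/5 kN·m
  R_B = 7w₀L/20 = 7·3·16/20 = 84/5 kN
  M_B = -w₀L²/20 = -3·16²/20 = -192/5 kN·m
Load 2 — uniform load w=-13 kN/m over full span:
  R_A = wL/2 = (-13)·16/2 = -104 kN
  M_A = wL²/12 = (-13)·16²/12 = -832/3 kN·m
  R_B = wL/2 = (-13)·16/2 = -104 kN
  M_B = -wL²/12 = -(-13)·16²/12 = 832/3 kN·m
Load 3 — applied couple M₀=9 kN·m at a=32/5 m (b=L-a=48/5):
  R_A = 6M₀ab/L³ = 6·9·(32/5)·(48/5)/16³ = 81/100 kN
  M_A = M₀b(2a-b)/L² = 9·(48/5)·(2·(32/5)-(48/5))/16² = 27/25 kN·m
  R_B = -6M₀ab/L³ = -6·9·(32/5)·(48/5)/16³ = -81/100 kN
  M_B = M₀a(2b-a)/L² = 9·(32/5)·(2·(48/5)-(32/5))/16² = 72/25 kN·m
Superposition: R_A = -9599/100 kN, M_A = -18799/75 kN·m, R_B = -8801/100 kN, M_B = 18136/75 kN·m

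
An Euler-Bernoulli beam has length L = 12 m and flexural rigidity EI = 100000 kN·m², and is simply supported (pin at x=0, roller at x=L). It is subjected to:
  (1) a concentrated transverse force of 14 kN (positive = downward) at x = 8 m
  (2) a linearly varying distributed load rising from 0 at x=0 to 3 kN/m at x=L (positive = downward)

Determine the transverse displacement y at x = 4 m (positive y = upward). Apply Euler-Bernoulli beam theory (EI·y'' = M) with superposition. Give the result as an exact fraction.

Load 1 — point force P=14 kN at a=8 m (b=L-a=4):
  y_1 = -Pbx(L²-b²-x²)/(6LEI)  [x≤a] = -14·4·4·(12²-4²-4²)/(6·12·100000) = -98/28125 m
Load 2 — triangular load w₀=3 kN/m (0→w₀ over full span):
  y_2 = -w₀x(7L⁴-10L²x²+3x⁴)/(360LEI) = -3·4·(7·12⁴-10·12²·4²+3·4⁴)/(360·12·100000) = -32/9375 m
Superposition: y = Σ y_i = -194/28125 m ≈ -0.006898 m

y(4) = -194/28125 m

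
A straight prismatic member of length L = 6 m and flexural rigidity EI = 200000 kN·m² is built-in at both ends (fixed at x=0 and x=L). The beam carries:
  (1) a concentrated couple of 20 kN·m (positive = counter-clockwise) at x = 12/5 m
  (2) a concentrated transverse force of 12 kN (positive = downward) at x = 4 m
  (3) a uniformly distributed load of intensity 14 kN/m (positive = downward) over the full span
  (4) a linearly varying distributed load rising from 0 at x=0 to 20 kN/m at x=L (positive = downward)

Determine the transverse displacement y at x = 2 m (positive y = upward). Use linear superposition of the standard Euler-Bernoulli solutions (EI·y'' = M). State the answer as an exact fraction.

y(2) = -1133/3375000 m

Load 1 — applied couple M₀=20 kN·m at a=12/5 m (b=L-a=18/5):
  y_1 = (R_Ax³/6 - M_Ax²/2)/EI  [x≤a] with R_A=24/5, M_A=12/5 = ((24/5)·2³/6 - (12/5)·2²/2)/200000 = 1/125000 m
Load 2 — point force P=12 kN at a=4 m (b=L-a=2):
  y_2 = -Pb²x²(3aL-(3a+b)x)/(6L³EI)  [x≤a] = -12·2²·2²·(3·4·6-(3·4+2)·2)/(6·6³·200000) = -11/337500 m
Load 3 — uniform load w=14 kN/m over full span:
  y_3 = -wx²(L-x)²/(24EI) = -14·2²·(6-2)²/(24·200000) = -7/37500 m
Load 4 — triangular load w₀=20 kN/m (0→w₀ over full span):
  y_4 = -w₀x²(L-x)²(x+2L)/(120LEI) = -20·2²·(6-2)²·(2+2·6)/(120·6·200000) = -7/56250 m
Superposition: y = Σ y_i = -1133/3375000 m ≈ -0.000336 m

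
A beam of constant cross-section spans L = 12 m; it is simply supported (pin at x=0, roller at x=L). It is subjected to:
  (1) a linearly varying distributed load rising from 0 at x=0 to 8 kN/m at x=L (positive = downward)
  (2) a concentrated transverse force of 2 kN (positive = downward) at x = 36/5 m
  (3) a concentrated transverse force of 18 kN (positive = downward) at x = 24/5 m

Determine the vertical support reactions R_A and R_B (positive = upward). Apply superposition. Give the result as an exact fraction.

Load 1 — triangular load w₀=8 kN/m (0→w₀ over full span):
  R_A = w₀L/6 = 8·12/6 = 16 kN
  R_B = w₀L/3 = 8·12/3 = 32 kN
Load 2 — point force P=2 kN at a=36/5 m (b=L-a=24/5):
  R_A = Pb/L = 2·(24/5)/12 = 4/5 kN
  R_B = Pa/L = 2·(36/5)/12 = 6/5 kN
Load 3 — point force P=18 kN at a=24/5 m (b=L-a=36/5):
  R_A = Pb/L = 18·(36/5)/12 = 54/5 kN
  R_B = Pa/L = 18·(24/5)/12 = 36/5 kN
Superposition: R_A = 138/5 kN, R_B = 202/5 kN

R_A = 138/5 kN, R_B = 202/5 kN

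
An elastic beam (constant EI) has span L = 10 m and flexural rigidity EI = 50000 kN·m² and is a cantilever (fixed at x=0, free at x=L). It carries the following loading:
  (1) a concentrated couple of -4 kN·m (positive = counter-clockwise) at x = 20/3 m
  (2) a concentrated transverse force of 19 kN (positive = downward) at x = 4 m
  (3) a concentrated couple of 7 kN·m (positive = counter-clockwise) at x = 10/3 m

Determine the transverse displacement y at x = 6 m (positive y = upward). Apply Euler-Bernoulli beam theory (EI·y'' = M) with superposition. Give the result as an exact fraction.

Load 1 — applied couple M₀=-4 kN·m at a=20/3 m (b=L-a=10/3):
  y_1 = M₀x²/(2EI)  [x≤a] = (-4)·6²/(2·50000) = -9/6250 m
Load 2 — point force P=19 kN at a=4 m (b=L-a=6):
  y_2 = -Pa²(3x-a)/(6EI)  [x>a] = -19·4²·(3·6-4)/(6·50000) = -133/9375 m
Load 3 — applied couple M₀=7 kN·m at a=10/3 m (b=L-a=20/3):
  y_3 = M₀a(2x-a)/(2EI)  [x>a] = 7·(10/3)·(2·6-(10/3))/(2·50000) = 91/45000 m
Superposition: y = Σ y_i = -3061/225000 m ≈ -0.013604 m

y(6) = -3061/225000 m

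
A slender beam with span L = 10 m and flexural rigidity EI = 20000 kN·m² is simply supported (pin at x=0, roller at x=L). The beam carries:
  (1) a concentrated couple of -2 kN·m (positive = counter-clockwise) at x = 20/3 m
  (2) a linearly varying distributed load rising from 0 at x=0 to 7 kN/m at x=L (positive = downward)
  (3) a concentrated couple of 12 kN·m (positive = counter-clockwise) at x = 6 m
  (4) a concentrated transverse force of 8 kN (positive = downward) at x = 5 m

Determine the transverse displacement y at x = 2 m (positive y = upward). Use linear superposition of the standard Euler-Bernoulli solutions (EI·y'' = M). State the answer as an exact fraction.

y(2) = -10309/562500 m

Load 1 — applied couple M₀=-2 kN·m at a=20/3 m (b=L-a=10/3):
  y_1 = (M₀x³/(6L)+C₁x)/EI  [x≤a] with C₁=M₀(3b²-L²)/(6L)=20/9 = ((-2)·2³/(6·10)+(20/9)·2)/20000 = 47/225000 m
Load 2 — triangular load w₀=7 kN/m (0→w₀ over full span):
  y_2 = -w₀x(7L⁴-10L²x²+3x⁴)/(360LEI) = -7·2·(7·10⁴-10·10²·2²+3·2⁴)/(360·10·20000) = -602/46875 m
Load 3 — applied couple M₀=12 kN·m at a=6 m (b=L-a=4):
  y_3 = (M₀x³/(6L)+C₁x)/EI  [x≤a] with C₁=M₀(3b²-L²)/(6L)=-52/5 = (12·2³/(6·10)+(-52/5)·2)/20000 = -3/3125 m
Load 4 — point force P=8 kN at a=5 m (b=L-a=5):
  y_4 = -Pbx(L²-b²-x²)/(6LEI)  [x≤a] = -8·5·2·(10²-5²-2²)/(6·10·20000) = -71/15000 m
Superposition: y = Σ y_i = -10309/562500 m ≈ -0.018327 m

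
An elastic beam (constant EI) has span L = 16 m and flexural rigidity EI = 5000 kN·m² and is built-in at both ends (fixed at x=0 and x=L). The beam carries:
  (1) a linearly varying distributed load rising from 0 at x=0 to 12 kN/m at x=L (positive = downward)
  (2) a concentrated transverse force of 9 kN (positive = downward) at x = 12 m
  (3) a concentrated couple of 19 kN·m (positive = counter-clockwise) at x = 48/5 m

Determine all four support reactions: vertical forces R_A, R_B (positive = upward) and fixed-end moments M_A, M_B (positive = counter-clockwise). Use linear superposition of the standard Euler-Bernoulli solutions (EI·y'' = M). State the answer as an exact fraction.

R_A = 25533/800 kN, M_A = 11523/100 kN·m, R_B = 58467/800 kN, M_B = -17157/100 kN·m

Load 1 — triangular load w₀=12 kN/m (0→w₀ over full span):
  R_A = 3w₀L/20 = 3·12·16/20 = 144/5 kN
  M_A = w₀L²/30 = 12·16²/30 = 512/5 kN·m
  R_B = 7w₀L/20 = 7·12·16/20 = 336/5 kN
  M_B = -w₀L²/20 = -12·16²/20 = -768/5 kN·m
Load 2 — point force P=9 kN at a=12 m (b=L-a=4):
  R_A = Pb²(3a+b)/L³ = 9·4²·(3·12+4)/16³ = 45/32 kN
  M_A = Pab²/L² = 9·12·4²/16² = 27/4 kN·m
  R_B = Pa²(a+3b)/L³ = 9·12²·(12+3·4)/16³ = 243/32 kN
  M_B = -Pa²b/L² = -9·12²·4/16² = -81/4 kN·m
Load 3 — applied couple M₀=19 kN·m at a=48/5 m (b=L-a=32/5):
  R_A = 6M₀ab/L³ = 6·19·(48/5)·(32/5)/16³ = 171/100 kN
  M_A = M₀b(2a-b)/L² = 19·(32/5)·(2·(48/5)-(32/5))/16² = 152/25 kN·m
  R_B = -6M₀ab/L³ = -6·19·(48/5)·(32/5)/16³ = -171/100 kN
  M_B = M₀a(2b-a)/L² = 19·(48/5)·(2·(32/5)-(48/5))/16² = 57/25 kN·m
Superposition: R_A = 25533/800 kN, M_A = 11523/100 kN·m, R_B = 58467/800 kN, M_B = -17157/100 kN·m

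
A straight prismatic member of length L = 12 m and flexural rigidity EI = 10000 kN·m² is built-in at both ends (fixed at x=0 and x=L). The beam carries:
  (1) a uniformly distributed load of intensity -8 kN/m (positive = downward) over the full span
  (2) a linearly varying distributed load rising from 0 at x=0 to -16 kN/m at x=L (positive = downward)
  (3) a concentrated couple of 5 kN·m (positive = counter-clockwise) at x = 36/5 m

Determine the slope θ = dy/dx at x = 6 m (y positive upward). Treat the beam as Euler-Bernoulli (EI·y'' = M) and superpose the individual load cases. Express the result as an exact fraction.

Load 1 — uniform load w=-8 kN/m over full span:
  θ_1 = -wx(L-x)(L-2x)/(12EI) = -(-8)·6·(12-6)·(12-2·6)/(12·10000) = 0 rad
Load 2 — triangular load w₀=-16 kN/m (0→w₀ over full span):
  θ_2 = -w₀(2x(L-x)(L-2x)(x+2L)+x²(L-x)²)/(120LEI) = -(-16)·(2·6·(12-6)·(12-2·6)·(6+2·12)+6²·(12-6)²)/(120·12·10000) = 9/6250 rad
Load 3 — applied couple M₀=5 kN·m at a=36/5 m (b=L-a=24/5):
  θ_3 = (R_Ax²/2 - M_Ax)/EI  [x≤a] with R_A=3/5, M_A=8/5 = ((3/5)·6²/2 - (8/5)·6)/10000 = 3/25000 rad
Superposition: θ = Σ θ_i = 39/25000 rad ≈ 0.001560 rad

θ(6) = 39/25000 rad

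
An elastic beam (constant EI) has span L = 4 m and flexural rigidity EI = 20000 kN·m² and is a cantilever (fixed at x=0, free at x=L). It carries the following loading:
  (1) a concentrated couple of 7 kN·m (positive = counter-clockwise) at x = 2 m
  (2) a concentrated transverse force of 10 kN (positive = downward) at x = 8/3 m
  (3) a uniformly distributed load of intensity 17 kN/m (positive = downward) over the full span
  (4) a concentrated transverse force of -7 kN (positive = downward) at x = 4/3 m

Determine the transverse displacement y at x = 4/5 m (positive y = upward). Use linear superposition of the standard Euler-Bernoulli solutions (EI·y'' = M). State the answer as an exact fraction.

Load 1 — applied couple M₀=7 kN·m at a=2 m (b=L-a=2):
  y_1 = M₀x²/(2EI)  [x≤a] = 7·(4/5)²/(2·20000) = 7/62500 m
Load 2 — point force P=10 kN at a=8/3 m (b=L-a=4/3):
  y_2 = -Px²(3a-x)/(6EI)  [x≤a] = -10·(4/5)²·(3·(8/3)-(4/5))/(6·20000) = -6/15625 m
Load 3 — uniform load w=17 kN/m over full span:
  y_3 = -wx²(x²-4Lx+6L²)/(24EI) = -17·(4/5)²·((4/5)²-4·4·(4/5)+6·4²)/(24·20000) = -2227/1171875 m
Load 4 — point force P=-7 kN at a=4/3 m (b=L-a=8/3):
  y_4 = -Px²(3a-x)/(6EI)  [x≤a] = -(-7)·(4/5)²·(3·(4/3)-(4/5))/(6·20000) = 28/234375 m
Superposition: y = Σ y_i = -9623/4687500 m ≈ -0.002053 m

y(4/5) = -9623/4687500 m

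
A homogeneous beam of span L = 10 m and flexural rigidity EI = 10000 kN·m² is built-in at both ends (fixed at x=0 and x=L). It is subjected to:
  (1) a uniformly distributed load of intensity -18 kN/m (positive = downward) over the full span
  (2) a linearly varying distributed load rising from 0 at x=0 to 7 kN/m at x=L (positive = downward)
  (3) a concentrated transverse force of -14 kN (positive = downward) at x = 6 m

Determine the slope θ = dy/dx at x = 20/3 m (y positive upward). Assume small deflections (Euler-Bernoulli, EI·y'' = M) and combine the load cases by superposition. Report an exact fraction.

θ(20/3) = -8182/759375 rad

Load 1 — uniform load w=-18 kN/m over full span:
  θ_1 = -wx(L-x)(L-2x)/(12EI) = -(-18)·(20/3)·(10-(20/3))·(10-2·(20/3))/(12·10000) = -1/90 rad
Load 2 — triangular load w₀=7 kN/m (0→w₀ over full span):
  θ_2 = -w₀(2x(L-x)(L-2x)(x+2L)+x²(L-x)²)/(120LEI) = -7·(2·(20/3)·(10-(20/3))·(10-2·(20/3))·((20/3)+2·10)+(20/3)²·(10-(20/3))²)/(120·10·10000) = 49/24300 rad
Load 3 — point force P=-14 kN at a=6 m (b=L-a=4):
  θ_3 = Pa²(L-x)(2bL-(3b+a)(L-x))/(2L³EI)  [x>a] = (-14)·6²·(10-(20/3))·(2·4·10-(3·4+6)·(10-(20/3)))/(2·10³·10000) = -21/12500 rad
Superposition: θ = Σ θ_i = -8182/759375 rad ≈ -0.010775 rad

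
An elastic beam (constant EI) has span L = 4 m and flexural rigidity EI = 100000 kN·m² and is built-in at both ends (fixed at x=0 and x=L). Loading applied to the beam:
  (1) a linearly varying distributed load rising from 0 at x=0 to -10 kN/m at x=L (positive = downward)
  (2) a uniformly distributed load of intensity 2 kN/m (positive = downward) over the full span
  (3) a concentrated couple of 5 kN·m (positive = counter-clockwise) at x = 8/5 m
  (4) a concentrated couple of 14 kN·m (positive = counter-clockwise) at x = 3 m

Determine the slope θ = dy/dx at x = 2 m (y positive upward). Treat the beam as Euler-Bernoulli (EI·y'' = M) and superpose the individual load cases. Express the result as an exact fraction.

Load 1 — triangular load w₀=-10 kN/m (0→w₀ over full span):
  θ_1 = -w₀(2x(L-x)(L-2x)(x+2L)+x²(L-x)²)/(120LEI) = -(-10)·(2·2·(4-2)·(4-2·2)·(2+2·4)+2²·(4-2)²)/(120·4·100000) = 1/300000 rad
Load 2 — uniform load w=2 kN/m over full span:
  θ_2 = -wx(L-x)(L-2x)/(12EI) = -2·2·(4-2)·(4-2·2)/(12·100000) = 0 rad
Load 3 — applied couple M₀=5 kN·m at a=8/5 m (b=L-a=12/5):
  θ_3 = (R_Ax²/2 - M_Ax - M₀(x-a))/EI  [x>a] with R_A=9/5, M_A=3/5 = ((9/5)·2²/2 - (3/5)·2 - 5·(2-(8/5)))/100000 = 1/250000 rad
Load 4 — applied couple M₀=14 kN·m at a=3 m (b=L-a=1):
  θ_4 = (R_Ax²/2 - M_Ax)/EI  [x≤a] with R_A=63/16, M_A=35/8 = ((63/16)·2²/2 - (35/8)·2)/100000 = -7/800000 rad
Superposition: θ = Σ θ_i = -17/12000000 rad ≈ -0.000001 rad

θ(2) = -17/12000000 rad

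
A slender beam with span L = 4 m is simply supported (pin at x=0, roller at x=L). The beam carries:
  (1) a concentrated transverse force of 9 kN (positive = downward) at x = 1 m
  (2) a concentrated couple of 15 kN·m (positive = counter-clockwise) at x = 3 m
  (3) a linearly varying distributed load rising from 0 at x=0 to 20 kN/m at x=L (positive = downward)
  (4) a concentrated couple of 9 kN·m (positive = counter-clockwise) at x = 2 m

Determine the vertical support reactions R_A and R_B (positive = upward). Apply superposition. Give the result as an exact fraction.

Load 1 — point force P=9 kN at a=1 m (b=L-a=3):
  R_A = Pb/L = 9·3/4 = 27/4 kN
  R_B = Pa/L = 9·1/4 = 9/4 kN
Load 2 — applied couple M₀=15 kN·m at a=3 m (b=L-a=1):
  R_A = M₀/L = 15/4 kN
  R_B = -M₀/L = -15/4 kN
Load 3 — triangular load w₀=20 kN/m (0→w₀ over full span):
  R_A = w₀L/6 = 20·4/6 = 40/3 kN
  R_B = w₀L/3 = 20·4/3 = 80/3 kN
Load 4 — applied couple M₀=9 kN·m at a=2 m (b=L-a=2):
  R_A = M₀/L = 9/4 kN
  R_B = -M₀/L = -9/4 kN
Superposition: R_A = 313/12 kN, R_B = 275/12 kN

R_A = 313/12 kN, R_B = 275/12 kN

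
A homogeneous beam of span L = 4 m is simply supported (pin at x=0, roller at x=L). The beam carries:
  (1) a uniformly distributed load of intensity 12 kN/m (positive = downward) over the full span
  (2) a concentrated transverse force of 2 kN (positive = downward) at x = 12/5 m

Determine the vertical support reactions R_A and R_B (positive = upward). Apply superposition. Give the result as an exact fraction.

R_A = 124/5 kN, R_B = 126/5 kN

Load 1 — uniform load w=12 kN/m over full span:
  R_A = wL/2 = 12·4/2 = 24 kN
  R_B = wL/2 = 12·4/2 = 24 kN
Load 2 — point force P=2 kN at a=12/5 m (b=L-a=8/5):
  R_A = Pb/L = 2·(8/5)/4 = 4/5 kN
  R_B = Pa/L = 2·(12/5)/4 = 6/5 kN
Superposition: R_A = 124/5 kN, R_B = 126/5 kN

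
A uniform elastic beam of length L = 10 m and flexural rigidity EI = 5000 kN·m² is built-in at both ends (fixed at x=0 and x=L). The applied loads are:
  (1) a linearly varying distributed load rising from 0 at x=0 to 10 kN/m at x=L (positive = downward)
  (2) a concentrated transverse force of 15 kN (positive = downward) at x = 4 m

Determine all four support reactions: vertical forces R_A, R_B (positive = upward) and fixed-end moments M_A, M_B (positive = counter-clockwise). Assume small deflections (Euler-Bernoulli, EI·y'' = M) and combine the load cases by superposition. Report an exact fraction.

R_A = 618/25 kN, M_A = 824/15 kN·m, R_B = 1007/25 kN, M_B = -322/5 kN·m

Load 1 — triangular load w₀=10 kN/m (0→w₀ over full span):
  R_A = 3w₀L/20 = 3·10·10/20 = 15 kN
  M_A = w₀L²/30 = 10·10²/30 = 100/3 kN·m
  R_B = 7w₀L/20 = 7·10·10/20 = 35 kN
  M_B = -w₀L²/20 = -10·10²/20 = -50 kN·m
Load 2 — point force P=15 kN at a=4 m (b=L-a=6):
  R_A = Pb²(3a+b)/L³ = 15·6²·(3·4+6)/10³ = 243/25 kN
  M_A = Pab²/L² = 15·4·6²/10² = 108/5 kN·m
  R_B = Pa²(a+3b)/L³ = 15·4²·(4+3·6)/10³ = 132/25 kN
  M_B = -Pa²b/L² = -15·4²·6/10² = -72/5 kN·m
Superposition: R_A = 618/25 kN, M_A = 824/15 kN·m, R_B = 1007/25 kN, M_B = -322/5 kN·m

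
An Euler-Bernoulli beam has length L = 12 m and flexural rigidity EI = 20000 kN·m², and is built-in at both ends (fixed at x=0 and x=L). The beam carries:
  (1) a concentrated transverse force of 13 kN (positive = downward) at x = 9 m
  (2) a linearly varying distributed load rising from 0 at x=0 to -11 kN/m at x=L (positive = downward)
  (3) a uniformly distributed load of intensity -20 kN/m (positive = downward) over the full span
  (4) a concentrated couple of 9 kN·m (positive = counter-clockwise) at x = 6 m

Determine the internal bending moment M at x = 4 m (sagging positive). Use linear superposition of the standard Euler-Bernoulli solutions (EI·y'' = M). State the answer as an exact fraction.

Load 1 — point force P=13 kN at a=9 m (b=L-a=3):
  M_1 = Pb²(3a+b)x/L³ - Pab²/L²  [x≤a] = 13·3²·(3·9+3)·4/12³ - 13·9·3²/12² = 13/16 kN·m
Load 2 — triangular load w₀=-11 kN/m (0→w₀ over full span):
  M_2 = 3w₀Lx/20 - w₀L²/30 - w₀x³/(6L) = 3·(-11)·12·4/20 - (-11)·12²/30 - (-11)·4³/(6·12) = -748/45 kN·m
Load 3 — uniform load w=-20 kN/m over full span:
  M_3 = wLx/2 - wL²/12 - wx²/2 = (-20)·12·4/2 - (-20)·12²/12 - (-20)·4²/2 = -80 kN·m
Load 4 — applied couple M₀=9 kN·m at a=6 m (b=L-a=6):
  M_4 = R_Ax - M_A  [x≤a] with R_A=9/8, M_A=9/4 = (9/8)·4 - (9/4) = 9/4 kN·m
Superposition: M = Σ M_i = -67363/720 kN·m ≈ -93.559722 kN·m

M(4) = -67363/720 kN·m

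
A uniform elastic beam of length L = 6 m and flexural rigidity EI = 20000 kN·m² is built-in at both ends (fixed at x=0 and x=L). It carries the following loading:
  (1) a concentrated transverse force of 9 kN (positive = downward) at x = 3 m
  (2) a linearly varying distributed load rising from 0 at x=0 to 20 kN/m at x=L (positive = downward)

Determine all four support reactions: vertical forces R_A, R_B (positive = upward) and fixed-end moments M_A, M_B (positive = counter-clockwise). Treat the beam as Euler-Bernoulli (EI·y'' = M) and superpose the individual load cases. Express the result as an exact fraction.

R_A = 45/2 kN, M_A = 123/4 kN·m, R_B = 93/2 kN, M_B = -171/4 kN·m

Load 1 — point force P=9 kN at a=3 m (b=L-a=3):
  R_A = Pb²(3a+b)/L³ = 9·3²·(3·3+3)/6³ = 9/2 kN
  M_A = Pab²/L² = 9·3·3²/6² = 27/4 kN·m
  R_B = Pa²(a+3b)/L³ = 9·3²·(3+3·3)/6³ = 9/2 kN
  M_B = -Pa²b/L² = -9·3²·3/6² = -27/4 kN·m
Load 2 — triangular load w₀=20 kN/m (0→w₀ over full span):
  R_A = 3w₀L/20 = 3·20·6/20 = 18 kN
  M_A = w₀L²/30 = 20·6²/30 = 24 kN·m
  R_B = 7w₀L/20 = 7·20·6/20 = 42 kN
  M_B = -w₀L²/20 = -20·6²/20 = -36 kN·m
Superposition: R_A = 45/2 kN, M_A = 123/4 kN·m, R_B = 93/2 kN, M_B = -171/4 kN·m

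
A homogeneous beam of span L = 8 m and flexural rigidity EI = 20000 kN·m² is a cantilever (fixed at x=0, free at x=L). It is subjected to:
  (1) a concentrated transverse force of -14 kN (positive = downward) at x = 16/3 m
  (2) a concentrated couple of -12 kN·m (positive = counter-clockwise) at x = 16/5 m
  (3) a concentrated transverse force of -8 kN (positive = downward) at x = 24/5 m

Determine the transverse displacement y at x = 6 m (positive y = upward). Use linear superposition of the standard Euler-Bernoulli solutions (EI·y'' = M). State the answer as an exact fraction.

Load 1 — point force P=-14 kN at a=16/3 m (b=L-a=8/3):
  y_1 = -Pa²(3x-a)/(6EI)  [x>a] = -(-14)·(16/3)²·(3·6-(16/3))/(6·20000) = 2128/50625 m
Load 2 — applied couple M₀=-12 kN·m at a=16/5 m (b=L-a=24/5):
  y_2 = M₀a(2x-a)/(2EI)  [x>a] = (-12)·(16/5)·(2·6-(16/5))/(2·20000) = -132/15625 m
Load 3 — point force P=-8 kN at a=24/5 m (b=L-a=16/5):
  y_3 = -Pa²(3x-a)/(6EI)  [x>a] = -(-8)·(24/5)²·(3·6-(24/5))/(6·20000) = 1584/78125 m
Superposition: y = Σ y_i = 340844/6328125 m ≈ 0.053862 m

y(6) = 340844/6328125 m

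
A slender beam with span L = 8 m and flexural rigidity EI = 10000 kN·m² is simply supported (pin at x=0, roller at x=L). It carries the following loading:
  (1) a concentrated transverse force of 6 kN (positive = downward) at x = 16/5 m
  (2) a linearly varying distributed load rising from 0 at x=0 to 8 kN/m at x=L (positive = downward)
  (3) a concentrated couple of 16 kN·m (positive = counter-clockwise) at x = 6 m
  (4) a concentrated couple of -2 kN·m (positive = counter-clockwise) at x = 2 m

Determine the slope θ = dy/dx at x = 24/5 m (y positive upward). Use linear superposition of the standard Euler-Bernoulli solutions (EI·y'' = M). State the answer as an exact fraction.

θ(24/5) = 415423/112500000 rad

Load 1 — point force P=6 kN at a=16/5 m (b=L-a=24/5):
  θ_1 = -Pa(2L²-6Lx+3x²+a²)/(6LEI)  [x>a] = -6·(16/5)·(2·8²-6·8·(24/5)+3·(24/5)²+(16/5)²)/(6·8·10000) = 72/78125 rad
Load 2 — triangular load w₀=8 kN/m (0→w₀ over full span):
  θ_2 = -w₀(7L⁴-30L²x²+15x⁴)/(360LEI) = -8·(7·8⁴-30·8²·(24/5)²+15·(24/5)⁴)/(360·8·10000) = 7424/3515625 rad
Load 3 — applied couple M₀=16 kN·m at a=6 m (b=L-a=2):
  θ_3 = (M₀x²/(2L)+C₁)/EI  [x≤a] with C₁=M₀(3b²-L²)/(6L)=-52/3 = (16·(24/5)²/(2·8)+(-52/3))/10000 = 107/187500 rad
Load 4 — applied couple M₀=-2 kN·m at a=2 m (b=L-a=6):
  θ_4 = (M₀x²/(2L)-M₀(x-a)+C₁)/EI  [x>a] with C₁=M₀(3b²-L²)/(6L)=-11/6 = ((-2)·(24/5)²/(2·8)-(-2)·((24/5)-2)+(-11/6))/10000 = 133/1500000 rad
Superposition: θ = Σ θ_i = 415423/112500000 rad ≈ 0.003693 rad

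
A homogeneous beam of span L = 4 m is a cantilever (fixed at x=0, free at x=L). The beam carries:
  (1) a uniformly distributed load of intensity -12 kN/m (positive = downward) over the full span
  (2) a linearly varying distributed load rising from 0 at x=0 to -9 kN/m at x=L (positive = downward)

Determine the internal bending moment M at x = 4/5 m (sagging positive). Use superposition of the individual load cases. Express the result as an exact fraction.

M(4/5) = 11904/125 kN·m

Load 1 — uniform load w=-12 kN/m over full span:
  M_1 = -w(L-x)²/2 = -(-12)·(4-(4/5))²/2 = 1536/25 kN·m
Load 2 — triangular load w₀=-9 kN/m (0→w₀ over full span):
  M_2 = w₀Lx/2 - w₀L²/3 - w₀x³/(6L) = (-9)·4·(4/5)/2 - (-9)·4²/3 - (-9)·(4/5)³/(6·4) = 4224/125 kN·m
Superposition: M = Σ M_i = 11904/125 kN·m ≈ 95.232000 kN·m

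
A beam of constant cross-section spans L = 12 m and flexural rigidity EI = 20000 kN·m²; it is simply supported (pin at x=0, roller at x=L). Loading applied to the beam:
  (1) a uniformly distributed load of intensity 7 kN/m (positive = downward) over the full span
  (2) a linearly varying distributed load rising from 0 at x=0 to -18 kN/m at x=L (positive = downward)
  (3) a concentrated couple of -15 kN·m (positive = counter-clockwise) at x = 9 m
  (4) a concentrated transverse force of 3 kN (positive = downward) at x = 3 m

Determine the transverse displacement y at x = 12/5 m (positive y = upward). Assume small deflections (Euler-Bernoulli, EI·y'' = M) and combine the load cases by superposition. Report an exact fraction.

Load 1 — uniform load w=7 kN/m over full span:
  y_1 = -wx(L³-2Lx²+x³)/(24EI) = -7·(12/5)·(12³-2·12·(12/5)²+(12/5)³)/(24·20000) = -21924/390625 m
Load 2 — triangular load w₀=-18 kN/m (0→w₀ over full span):
  y_2 = -w₀x(7L⁴-10L²x²+3x⁴)/(360LEI) = -(-18)·(12/5)·(7·12⁴-10·12²·(12/5)²+3·(12/5)⁴)/(360·12·20000) = 668736/9765625 m
Load 3 — applied couple M₀=-15 kN·m at a=9 m (b=L-a=3):
  y_3 = (M₀x³/(6L)+C₁x)/EI  [x≤a] with C₁=M₀(3b²-L²)/(6L)=195/8 = ((-15)·(12/5)³/(6·12)+(195/8)·(12/5))/20000 = 2781/1000000 m
Load 4 — point force P=3 kN at a=3 m (b=L-a=9):
  y_4 = -Pbx(L²-b²-x²)/(6LEI)  [x≤a] = -3·9·(12/5)·(12²-9²-(12/5)²)/(6·12·20000) = -12879/5000000 m
Superposition: y = Σ y_i = 3924477/312500000 m ≈ 0.012558 m

y(12/5) = 3924477/312500000 m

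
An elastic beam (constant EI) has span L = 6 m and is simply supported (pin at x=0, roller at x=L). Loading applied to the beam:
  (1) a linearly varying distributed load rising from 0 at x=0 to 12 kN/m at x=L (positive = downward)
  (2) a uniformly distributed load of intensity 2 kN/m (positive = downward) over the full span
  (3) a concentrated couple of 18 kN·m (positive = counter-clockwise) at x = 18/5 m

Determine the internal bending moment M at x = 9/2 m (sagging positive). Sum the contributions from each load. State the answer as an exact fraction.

M(9/2) = 207/8 kN·m

Load 1 — triangular load w₀=12 kN/m (0→w₀ over full span):
  M_1 = w₀Lx/6 - w₀x³/(6L) = 12·6·(9/2)/6 - 12·(9/2)³/(6·6) = 189/8 kN·m
Load 2 — uniform load w=2 kN/m over full span:
  M_2 = wx(L-x)/2 = 2·(9/2)·(6-(9/2))/2 = 27/4 kN·m
Load 3 — applied couple M₀=18 kN·m at a=18/5 m (b=L-a=12/5):
  M_3 = M₀x/L - M₀  [x>a] = 18·(9/2)/6 - 18 = -9/2 kN·m
Superposition: M = Σ M_i = 207/8 kN·m ≈ 25.875000 kN·m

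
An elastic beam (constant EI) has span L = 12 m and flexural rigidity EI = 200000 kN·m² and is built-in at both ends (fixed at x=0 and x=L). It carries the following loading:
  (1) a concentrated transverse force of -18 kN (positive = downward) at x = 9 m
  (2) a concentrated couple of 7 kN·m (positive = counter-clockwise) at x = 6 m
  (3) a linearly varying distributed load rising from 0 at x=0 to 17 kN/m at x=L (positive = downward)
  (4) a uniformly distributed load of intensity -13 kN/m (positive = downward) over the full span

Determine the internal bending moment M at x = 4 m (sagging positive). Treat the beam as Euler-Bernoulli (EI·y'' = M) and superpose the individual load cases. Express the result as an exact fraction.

Load 1 — point force P=-18 kN at a=9 m (b=L-a=3):
  M_1 = Pb²(3a+b)x/L³ - Pab²/L²  [x≤a] = (-18)·3²·(3·9+3)·4/12³ - (-18)·9·3²/12² = -9/8 kN·m
Load 2 — applied couple M₀=7 kN·m at a=6 m (b=L-a=6):
  M_2 = R_Ax - M_A  [x≤a] with R_A=7/8, M_A=7/4 = (7/8)·4 - (7/4) = 7/4 kN·m
Load 3 — triangular load w₀=17 kN/m (0→w₀ over full span):
  M_3 = 3w₀Lx/20 - w₀L²/30 - w₀x³/(6L) = 3·17·12·4/20 - 17·12²/30 - 17·4³/(6·12) = 1156/45 kN·m
Load 4 — uniform load w=-13 kN/m over full span:
  M_4 = wLx/2 - wL²/12 - wx²/2 = (-13)·12·4/2 - (-13)·12²/12 - (-13)·4²/2 = -52 kN·m
Superposition: M = Σ M_i = -9247/360 kN·m ≈ -25.686111 kN·m

M(4) = -9247/360 kN·m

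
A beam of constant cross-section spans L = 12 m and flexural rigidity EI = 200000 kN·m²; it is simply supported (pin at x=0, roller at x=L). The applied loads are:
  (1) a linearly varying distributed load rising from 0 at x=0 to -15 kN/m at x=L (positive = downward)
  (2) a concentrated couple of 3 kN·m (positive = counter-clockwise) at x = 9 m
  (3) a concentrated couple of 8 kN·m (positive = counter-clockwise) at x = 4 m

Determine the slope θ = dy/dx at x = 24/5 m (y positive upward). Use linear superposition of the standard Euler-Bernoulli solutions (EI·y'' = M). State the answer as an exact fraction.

Load 1 — triangular load w₀=-15 kN/m (0→w₀ over full span):
  θ_1 = -w₀(7L⁴-30L²x²+15x⁴)/(360LEI) = -(-15)·(7·12⁴-30·12²·(24/5)²+15·(24/5)⁴)/(360·12·200000) = 2907/3125000 rad
Load 2 — applied couple M₀=3 kN·m at a=9 m (b=L-a=3):
  θ_2 = (M₀x²/(2L)+C₁)/EI  [x≤a] with C₁=M₀(3b²-L²)/(6L)=-39/8 = (3·(24/5)²/(2·12)+(-39/8))/200000 = -399/40000000 rad
Load 3 — applied couple M₀=8 kN·m at a=4 m (b=L-a=8):
  θ_3 = (M₀x²/(2L)-M₀(x-a)+C₁)/EI  [x>a] with C₁=M₀(3b²-L²)/(6L)=16/3 = (8·(24/5)²/(2·12)-8·((24/5)-4)+(16/3))/200000 = 31/937500 rad
Superposition: θ = Σ θ_i = 571999/600000000 rad ≈ 0.000953 rad

θ(24/5) = 571999/600000000 rad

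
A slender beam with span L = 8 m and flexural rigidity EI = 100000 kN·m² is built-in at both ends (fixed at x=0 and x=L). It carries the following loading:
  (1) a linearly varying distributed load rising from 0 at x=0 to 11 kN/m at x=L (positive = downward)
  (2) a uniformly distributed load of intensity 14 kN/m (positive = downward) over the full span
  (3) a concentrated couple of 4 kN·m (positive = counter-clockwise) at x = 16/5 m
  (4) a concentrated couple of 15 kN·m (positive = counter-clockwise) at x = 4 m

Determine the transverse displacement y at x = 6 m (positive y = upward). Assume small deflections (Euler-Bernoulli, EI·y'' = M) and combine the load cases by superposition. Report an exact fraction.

Load 1 — triangular load w₀=11 kN/m (0→w₀ over full span):
  y_1 = -w₀x²(L-x)²(x+2L)/(120LEI) = -11·6²·(8-6)²·(6+2·8)/(120·8·100000) = -363/1000000 m
Load 2 — uniform load w=14 kN/m over full span:
  y_2 = -wx²(L-x)²/(24EI) = -14·6²·(8-6)²/(24·100000) = -21/25000 m
Load 3 — applied couple M₀=4 kN·m at a=16/5 m (b=L-a=24/5):
  y_3 = (R_Ax³/6 - M_Ax²/2 - M₀(x-a)²/2)/EI  [x>a] with R_A=18/25, M_A=12/25 = ((18/25)·6³/6 - (12/25)·6²/2 - 4·(6-(16/5))²/2)/100000 = 1/62500 m
Load 4 — applied couple M₀=15 kN·m at a=4 m (b=L-a=4):
  y_4 = (R_Ax³/6 - M_Ax²/2 - M₀(x-a)²/2)/EI  [x>a] with R_A=45/16, M_A=15/4 = ((45/16)·6³/6 - (15/4)·6²/2 - 15·(6-4)²/2)/100000 = 3/80000 m
Superposition: y = Σ y_i = -2299/2000000 m ≈ -0.001149 m

y(6) = -2299/2000000 m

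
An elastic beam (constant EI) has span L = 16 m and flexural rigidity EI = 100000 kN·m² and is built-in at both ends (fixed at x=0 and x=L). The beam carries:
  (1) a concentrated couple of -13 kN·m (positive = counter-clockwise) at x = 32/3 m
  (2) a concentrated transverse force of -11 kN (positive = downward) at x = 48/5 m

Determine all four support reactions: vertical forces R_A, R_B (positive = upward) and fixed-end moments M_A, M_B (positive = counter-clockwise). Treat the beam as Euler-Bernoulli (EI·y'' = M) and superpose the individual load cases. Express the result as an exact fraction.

Load 1 — applied couple M₀=-13 kN·m at a=32/3 m (b=L-a=16/3):
  R_A = 6M₀ab/L³ = 6·(-13)·(32/3)·(16/3)/16³ = -13/12 kN
  M_A = M₀b(2a-b)/L² = (-13)·(16/3)·(2·(32/3)-(16/3))/16² = -13/3 kN·m
  R_B = -6M₀ab/L³ = -6·(-13)·(32/3)·(16/3)/16³ = 13/12 kN
  M_B = M₀a(2b-a)/L² = (-13)·(32/3)·(2·(16/3)-(32/3))/16² = 0 kN·m
Load 2 — point force P=-11 kN at a=48/5 m (b=L-a=32/5):
  R_A = Pb²(3a+b)/L³ = (-11)·(32/5)²·(3·(48/5)+(32/5))/16³ = -484/125 kN
  M_A = Pab²/L² = (-11)·(48/5)·(32/5)²/16² = -2112/125 kN·m
  R_B = Pa²(a+3b)/L³ = (-11)·(48/5)²·((48/5)+3·(32/5))/16³ = -891/125 kN
  M_B = -Pa²b/L² = -(-11)·(48/5)²·(32/5)/16² = 3168/125 kN·m
Superposition: R_A = -7433/1500 kN, M_A = -7961/375 kN·m, R_B = -9067/1500 kN, M_B = 3168/125 kN·m

R_A = -7433/1500 kN, M_A = -7961/375 kN·m, R_B = -9067/1500 kN, M_B = 3168/125 kN·m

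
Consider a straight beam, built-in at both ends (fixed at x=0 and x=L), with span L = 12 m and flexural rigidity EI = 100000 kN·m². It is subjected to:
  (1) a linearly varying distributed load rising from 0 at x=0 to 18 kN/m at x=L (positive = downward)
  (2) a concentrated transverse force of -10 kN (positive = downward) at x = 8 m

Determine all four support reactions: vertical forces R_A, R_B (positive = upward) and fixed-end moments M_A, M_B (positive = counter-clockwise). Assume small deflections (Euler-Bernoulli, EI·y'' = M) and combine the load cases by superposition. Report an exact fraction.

R_A = 4024/135 kN, M_A = 3488/45 kN·m, R_B = 9206/135 kN, M_B = -5032/45 kN·m

Load 1 — triangular load w₀=18 kN/m (0→w₀ over full span):
  R_A = 3w₀L/20 = 3·18·12/20 = 162/5 kN
  M_A = w₀L²/30 = 18·12²/30 = 432/5 kN·m
  R_B = 7w₀L/20 = 7·18·12/20 = 378/5 kN
  M_B = -w₀L²/20 = -18·12²/20 = -648/5 kN·m
Load 2 — point force P=-10 kN at a=8 m (b=L-a=4):
  R_A = Pb²(3a+b)/L³ = (-10)·4²·(3·8+4)/12³ = -70/27 kN
  M_A = Pab²/L² = (-10)·8·4²/12² = -80/9 kN·m
  R_B = Pa²(a+3b)/L³ = (-10)·8²·(8+3·4)/12³ = -200/27 kN
  M_B = -Pa²b/L² = -(-10)·8²·4/12² = 160/9 kN·m
Superposition: R_A = 4024/135 kN, M_A = 3488/45 kN·m, R_B = 9206/135 kN, M_B = -5032/45 kN·m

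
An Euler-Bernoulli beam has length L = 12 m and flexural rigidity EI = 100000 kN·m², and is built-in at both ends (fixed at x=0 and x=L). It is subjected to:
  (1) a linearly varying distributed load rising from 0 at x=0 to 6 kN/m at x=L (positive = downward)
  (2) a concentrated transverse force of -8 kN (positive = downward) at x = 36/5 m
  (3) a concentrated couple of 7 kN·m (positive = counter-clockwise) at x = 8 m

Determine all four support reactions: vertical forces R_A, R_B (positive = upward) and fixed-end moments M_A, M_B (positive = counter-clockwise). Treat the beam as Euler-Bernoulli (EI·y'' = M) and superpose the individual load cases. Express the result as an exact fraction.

R_A = 9857/1125 kN, M_A = 8219/375 kN·m, R_B = 21643/1125 kN, M_B = -3672/125 kN·m

Load 1 — triangular load w₀=6 kN/m (0→w₀ over full span):
  R_A = 3w₀L/20 = 3·6·12/20 = 54/5 kN
  M_A = w₀L²/30 = 6·12²/30 = 144/5 kN·m
  R_B = 7w₀L/20 = 7·6·12/20 = 126/5 kN
  M_B = -w₀L²/20 = -6·12²/20 = -216/5 kN·m
Load 2 — point force P=-8 kN at a=36/5 m (b=L-a=24/5):
  R_A = Pb²(3a+b)/L³ = (-8)·(24/5)²·(3·(36/5)+(24/5))/12³ = -352/125 kN
  M_A = Pab²/L² = (-8)·(36/5)·(24/5)²/12² = -1152/125 kN·m
  R_B = Pa²(a+3b)/L³ = (-8)·(36/5)²·((36/5)+3·(24/5))/12³ = -648/125 kN
  M_B = -Pa²b/L² = -(-8)·(36/5)²·(24/5)/12² = 1728/125 kN·m
Load 3 — applied couple M₀=7 kN·m at a=8 m (b=L-a=4):
  R_A = 6M₀ab/L³ = 6·7·8·4/12³ = 7/9 kN
  M_A = M₀b(2a-b)/L² = 7·4·(2·8-4)/12² = 7/3 kN·m
  R_B = -6M₀ab/L³ = -6·7·8·4/12³ = -7/9 kN
  M_B = M₀a(2b-a)/L² = 7·8·(2·4-8)/12² = 0 kN·m
Superposition: R_A = 9857/1125 kN, M_A = 8219/375 kN·m, R_B = 21643/1125 kN, M_B = -3672/125 kN·m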